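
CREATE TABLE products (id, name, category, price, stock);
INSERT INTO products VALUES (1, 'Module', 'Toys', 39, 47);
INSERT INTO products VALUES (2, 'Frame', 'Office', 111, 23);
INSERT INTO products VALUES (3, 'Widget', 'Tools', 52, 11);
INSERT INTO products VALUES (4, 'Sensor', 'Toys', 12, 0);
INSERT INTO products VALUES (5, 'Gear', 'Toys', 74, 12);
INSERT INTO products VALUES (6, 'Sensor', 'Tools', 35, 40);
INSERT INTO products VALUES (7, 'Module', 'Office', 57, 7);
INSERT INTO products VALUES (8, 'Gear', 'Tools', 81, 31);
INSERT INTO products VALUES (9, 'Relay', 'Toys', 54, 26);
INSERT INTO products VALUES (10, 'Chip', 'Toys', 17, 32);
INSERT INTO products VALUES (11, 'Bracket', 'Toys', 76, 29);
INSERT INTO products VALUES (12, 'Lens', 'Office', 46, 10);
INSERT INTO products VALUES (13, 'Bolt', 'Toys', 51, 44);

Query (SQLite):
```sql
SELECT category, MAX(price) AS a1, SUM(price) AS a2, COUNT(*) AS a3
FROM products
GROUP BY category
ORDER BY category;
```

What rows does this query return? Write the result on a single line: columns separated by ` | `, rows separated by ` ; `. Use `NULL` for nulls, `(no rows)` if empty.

Group products by category.
Per group compute: MAX(price), SUM(price), COUNT(*).
  Office: ids {2, 7, 12} → MAX(price)=111, SUM(price)=214, COUNT(*)=3
  Tools: ids {3, 6, 8} → MAX(price)=81, SUM(price)=168, COUNT(*)=3
  Toys: ids {1, 4, 5, 9, 10, 11, 13} → MAX(price)=76, SUM(price)=323, COUNT(*)=7

Office | 111 | 214 | 3 ; Tools | 81 | 168 | 3 ; Toys | 76 | 323 | 7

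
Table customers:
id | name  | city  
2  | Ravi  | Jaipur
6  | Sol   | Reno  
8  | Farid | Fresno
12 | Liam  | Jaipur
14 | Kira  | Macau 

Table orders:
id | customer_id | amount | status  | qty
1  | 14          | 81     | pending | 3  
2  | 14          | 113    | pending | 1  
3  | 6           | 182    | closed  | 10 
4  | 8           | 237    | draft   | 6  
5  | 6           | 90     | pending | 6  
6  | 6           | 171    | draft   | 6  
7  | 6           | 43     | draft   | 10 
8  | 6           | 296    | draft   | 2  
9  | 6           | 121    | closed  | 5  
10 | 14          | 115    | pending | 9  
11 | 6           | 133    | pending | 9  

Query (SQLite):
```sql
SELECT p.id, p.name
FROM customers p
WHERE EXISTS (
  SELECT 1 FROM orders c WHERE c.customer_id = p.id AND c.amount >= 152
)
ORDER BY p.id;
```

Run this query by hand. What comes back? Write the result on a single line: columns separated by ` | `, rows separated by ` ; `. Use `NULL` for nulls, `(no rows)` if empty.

6 | Sol ; 8 | Farid

For each customers row, check whether any orders with matching customer_id has amount >= 152.
Keep rows where that is true.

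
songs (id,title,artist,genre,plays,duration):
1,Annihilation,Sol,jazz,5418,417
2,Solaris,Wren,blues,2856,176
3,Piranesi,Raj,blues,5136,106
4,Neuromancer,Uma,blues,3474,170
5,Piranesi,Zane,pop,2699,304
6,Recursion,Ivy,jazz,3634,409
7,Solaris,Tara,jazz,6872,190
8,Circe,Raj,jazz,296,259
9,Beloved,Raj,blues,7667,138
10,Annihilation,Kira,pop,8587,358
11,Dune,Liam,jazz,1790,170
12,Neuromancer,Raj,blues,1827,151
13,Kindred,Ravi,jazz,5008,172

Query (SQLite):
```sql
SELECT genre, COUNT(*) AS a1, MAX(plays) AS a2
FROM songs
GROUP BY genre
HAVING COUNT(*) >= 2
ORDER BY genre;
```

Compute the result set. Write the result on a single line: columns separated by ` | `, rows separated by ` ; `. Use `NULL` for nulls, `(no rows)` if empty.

blues | 5 | 7667 ; jazz | 6 | 6872 ; pop | 2 | 8587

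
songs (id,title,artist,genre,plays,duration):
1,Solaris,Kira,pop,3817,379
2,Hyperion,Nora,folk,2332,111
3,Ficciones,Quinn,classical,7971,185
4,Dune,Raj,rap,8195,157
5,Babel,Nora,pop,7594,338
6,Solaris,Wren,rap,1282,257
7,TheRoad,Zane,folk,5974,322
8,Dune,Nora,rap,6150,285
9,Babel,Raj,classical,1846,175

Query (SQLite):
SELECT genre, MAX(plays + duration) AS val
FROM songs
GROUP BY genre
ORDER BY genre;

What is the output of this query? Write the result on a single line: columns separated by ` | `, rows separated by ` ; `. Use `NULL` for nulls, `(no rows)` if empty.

classical | 8156 ; folk | 6296 ; pop | 7932 ; rap | 8352

For each row compute plays + duration.
Group by genre; take MAX of the expression per group.
  classical: ids {3, 9} → MAX(plays + duration)=8156
  folk: ids {2, 7} → MAX(plays + duration)=6296
  pop: ids {1, 5} → MAX(plays + duration)=7932
  rap: ids {4, 6, 8} → MAX(plays + duration)=8352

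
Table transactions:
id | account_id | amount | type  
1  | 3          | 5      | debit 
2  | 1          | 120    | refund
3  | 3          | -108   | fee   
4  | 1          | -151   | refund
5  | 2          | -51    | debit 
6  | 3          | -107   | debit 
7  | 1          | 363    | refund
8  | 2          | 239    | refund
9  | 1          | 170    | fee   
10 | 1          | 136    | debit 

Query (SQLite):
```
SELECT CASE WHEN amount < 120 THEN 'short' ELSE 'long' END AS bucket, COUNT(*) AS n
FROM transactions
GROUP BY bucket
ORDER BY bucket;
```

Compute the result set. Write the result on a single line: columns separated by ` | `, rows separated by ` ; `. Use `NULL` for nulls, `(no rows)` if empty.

long | 5 ; short | 5

Bucket rows by amount < 120 → 'short' else 'long'; count each bucket.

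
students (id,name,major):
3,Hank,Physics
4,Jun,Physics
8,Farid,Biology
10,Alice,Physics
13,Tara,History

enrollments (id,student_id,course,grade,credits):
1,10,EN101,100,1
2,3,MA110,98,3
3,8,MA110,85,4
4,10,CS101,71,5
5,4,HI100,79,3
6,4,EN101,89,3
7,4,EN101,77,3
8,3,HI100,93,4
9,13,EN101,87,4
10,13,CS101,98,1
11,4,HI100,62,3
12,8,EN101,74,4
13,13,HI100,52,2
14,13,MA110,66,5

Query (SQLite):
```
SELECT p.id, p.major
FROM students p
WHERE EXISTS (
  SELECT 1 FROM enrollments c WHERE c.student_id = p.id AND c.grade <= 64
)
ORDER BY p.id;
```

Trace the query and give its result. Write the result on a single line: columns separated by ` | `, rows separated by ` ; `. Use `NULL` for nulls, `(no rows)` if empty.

4 | Physics ; 13 | History

For each students row, check whether any enrollments with matching student_id has grade <= 64.
Keep rows where that is true.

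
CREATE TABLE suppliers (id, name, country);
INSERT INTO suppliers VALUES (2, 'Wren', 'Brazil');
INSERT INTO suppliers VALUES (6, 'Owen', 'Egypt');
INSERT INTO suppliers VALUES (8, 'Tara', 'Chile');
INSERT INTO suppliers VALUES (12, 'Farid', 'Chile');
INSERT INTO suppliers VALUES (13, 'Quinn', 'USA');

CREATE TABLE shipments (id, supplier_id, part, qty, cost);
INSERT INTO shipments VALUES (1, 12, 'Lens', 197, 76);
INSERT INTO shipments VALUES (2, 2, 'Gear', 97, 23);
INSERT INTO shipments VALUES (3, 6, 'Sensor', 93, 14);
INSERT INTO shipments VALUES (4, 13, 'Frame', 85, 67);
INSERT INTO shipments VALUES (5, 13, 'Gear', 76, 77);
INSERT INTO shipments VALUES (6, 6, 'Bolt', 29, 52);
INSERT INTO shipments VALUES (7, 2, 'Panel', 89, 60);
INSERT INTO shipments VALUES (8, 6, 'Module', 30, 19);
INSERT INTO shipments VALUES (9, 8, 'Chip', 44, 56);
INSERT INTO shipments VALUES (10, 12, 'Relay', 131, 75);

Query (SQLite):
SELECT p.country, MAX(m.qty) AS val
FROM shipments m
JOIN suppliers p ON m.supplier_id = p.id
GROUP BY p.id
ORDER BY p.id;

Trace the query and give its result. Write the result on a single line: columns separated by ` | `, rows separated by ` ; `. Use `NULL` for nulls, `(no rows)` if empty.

Brazil | 97 ; Egypt | 93 ; Chile | 44 ; Chile | 197 ; USA | 85

Join each shipments row to its suppliers via supplier_id.
Group joined rows by suppliers.id; compute MAX(m.qty) per group.
  2: ids {2, 7} → MAX(m.qty)=97
  6: ids {3, 6, 8} → MAX(m.qty)=93
  8: ids {9} → MAX(m.qty)=44
  12: ids {1, 10} → MAX(m.qty)=197
  13: ids {4, 5} → MAX(m.qty)=85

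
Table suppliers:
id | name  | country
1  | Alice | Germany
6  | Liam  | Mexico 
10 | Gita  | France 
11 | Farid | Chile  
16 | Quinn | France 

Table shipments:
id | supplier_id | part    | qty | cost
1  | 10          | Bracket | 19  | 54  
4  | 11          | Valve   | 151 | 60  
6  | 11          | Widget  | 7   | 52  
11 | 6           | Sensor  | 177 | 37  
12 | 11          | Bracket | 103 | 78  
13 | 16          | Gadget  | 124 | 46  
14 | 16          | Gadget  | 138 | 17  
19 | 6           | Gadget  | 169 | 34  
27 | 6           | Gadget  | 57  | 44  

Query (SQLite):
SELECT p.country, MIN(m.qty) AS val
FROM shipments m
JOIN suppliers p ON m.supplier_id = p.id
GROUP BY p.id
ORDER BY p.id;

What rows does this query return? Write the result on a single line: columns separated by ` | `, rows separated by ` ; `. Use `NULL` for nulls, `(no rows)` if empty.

Mexico | 57 ; France | 19 ; Chile | 7 ; France | 124

Join each shipments row to its suppliers via supplier_id.
Group joined rows by suppliers.id; compute MIN(m.qty) per group.
  6: ids {11, 19, 27} → MIN(m.qty)=57
  10: ids {1} → MIN(m.qty)=19
  11: ids {4, 6, 12} → MIN(m.qty)=7
  16: ids {13, 14} → MIN(m.qty)=124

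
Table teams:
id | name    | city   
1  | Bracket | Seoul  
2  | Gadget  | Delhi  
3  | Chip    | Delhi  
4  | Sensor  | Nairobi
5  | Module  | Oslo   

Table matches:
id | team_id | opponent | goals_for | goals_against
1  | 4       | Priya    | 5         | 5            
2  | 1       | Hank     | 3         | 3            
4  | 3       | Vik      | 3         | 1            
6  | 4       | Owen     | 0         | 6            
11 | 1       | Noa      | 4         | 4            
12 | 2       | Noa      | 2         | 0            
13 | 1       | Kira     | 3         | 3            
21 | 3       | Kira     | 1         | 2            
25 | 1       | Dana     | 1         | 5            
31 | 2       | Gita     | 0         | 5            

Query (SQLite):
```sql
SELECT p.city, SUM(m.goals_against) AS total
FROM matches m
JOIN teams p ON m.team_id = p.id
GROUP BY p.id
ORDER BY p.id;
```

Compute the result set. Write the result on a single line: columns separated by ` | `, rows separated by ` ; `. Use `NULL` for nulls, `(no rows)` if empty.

Seoul | 15 ; Delhi | 5 ; Delhi | 3 ; Nairobi | 11

Join each matches row to its teams via team_id.
Group joined rows by teams.id; compute SUM(m.goals_against) per group.
  1: ids {2, 11, 13, 25} → SUM(m.goals_against)=15
  2: ids {12, 31} → SUM(m.goals_against)=5
  3: ids {4, 21} → SUM(m.goals_against)=3
  4: ids {1, 6} → SUM(m.goals_against)=11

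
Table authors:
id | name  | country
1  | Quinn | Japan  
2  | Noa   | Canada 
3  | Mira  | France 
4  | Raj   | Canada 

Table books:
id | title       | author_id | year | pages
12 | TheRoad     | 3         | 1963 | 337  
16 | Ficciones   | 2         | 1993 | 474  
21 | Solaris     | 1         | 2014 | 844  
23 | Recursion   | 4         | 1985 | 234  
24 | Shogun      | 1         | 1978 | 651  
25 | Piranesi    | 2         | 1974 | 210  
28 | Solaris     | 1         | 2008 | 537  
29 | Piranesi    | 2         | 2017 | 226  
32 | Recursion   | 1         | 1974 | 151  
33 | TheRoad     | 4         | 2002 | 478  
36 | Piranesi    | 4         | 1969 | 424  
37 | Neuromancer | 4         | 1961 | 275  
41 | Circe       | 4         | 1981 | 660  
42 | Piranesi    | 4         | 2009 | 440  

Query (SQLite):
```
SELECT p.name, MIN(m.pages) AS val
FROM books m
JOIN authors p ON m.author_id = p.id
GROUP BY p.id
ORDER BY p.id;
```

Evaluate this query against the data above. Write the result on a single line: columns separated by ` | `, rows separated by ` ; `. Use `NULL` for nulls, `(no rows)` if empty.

Join each books row to its authors via author_id.
Group joined rows by authors.id; compute MIN(m.pages) per group.
  1: ids {21, 24, 28, 32} → MIN(m.pages)=151
  2: ids {16, 25, 29} → MIN(m.pages)=210
  3: ids {12} → MIN(m.pages)=337
  4: ids {23, 33, 36, 37, 41, 42} → MIN(m.pages)=234

Quinn | 151 ; Noa | 210 ; Mira | 337 ; Raj | 234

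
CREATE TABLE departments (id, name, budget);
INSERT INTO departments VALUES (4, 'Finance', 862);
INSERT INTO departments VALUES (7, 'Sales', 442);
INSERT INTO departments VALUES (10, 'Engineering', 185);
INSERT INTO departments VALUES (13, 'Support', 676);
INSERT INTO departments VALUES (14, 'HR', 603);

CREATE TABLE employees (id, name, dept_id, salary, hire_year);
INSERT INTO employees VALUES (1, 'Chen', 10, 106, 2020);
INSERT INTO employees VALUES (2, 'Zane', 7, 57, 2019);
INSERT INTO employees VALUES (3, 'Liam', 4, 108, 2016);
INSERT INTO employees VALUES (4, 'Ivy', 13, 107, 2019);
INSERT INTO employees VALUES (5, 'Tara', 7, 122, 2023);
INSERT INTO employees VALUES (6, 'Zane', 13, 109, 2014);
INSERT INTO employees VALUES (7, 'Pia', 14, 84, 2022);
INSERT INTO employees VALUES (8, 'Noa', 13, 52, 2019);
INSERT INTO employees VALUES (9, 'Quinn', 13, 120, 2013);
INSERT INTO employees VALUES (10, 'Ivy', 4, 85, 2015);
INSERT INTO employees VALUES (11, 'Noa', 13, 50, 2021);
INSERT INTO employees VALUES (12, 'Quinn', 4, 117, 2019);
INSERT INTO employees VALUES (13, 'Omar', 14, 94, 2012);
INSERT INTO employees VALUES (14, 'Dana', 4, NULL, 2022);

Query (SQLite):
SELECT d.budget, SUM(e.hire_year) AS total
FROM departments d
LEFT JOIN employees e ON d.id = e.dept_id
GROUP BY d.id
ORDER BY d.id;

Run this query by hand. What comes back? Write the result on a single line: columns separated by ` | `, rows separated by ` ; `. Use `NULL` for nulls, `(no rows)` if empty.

862 | 8072 ; 442 | 4042 ; 185 | 2020 ; 676 | 10086 ; 603 | 4034

LEFT JOIN keeps every departments row; unmatched ones get NULL for employees columns.
Group by departments.id and compute SUM(e.hire_year). SUM over an all-NULL group is NULL.
  4: ids {3, 10, 12, 14} → SUM(e.hire_year)=8072
  7: ids {2, 5} → SUM(e.hire_year)=4042
  10: ids {1} → SUM(e.hire_year)=2020
  13: ids {4, 6, 8, 9, 11} → SUM(e.hire_year)=10086
  14: ids {7, 13} → SUM(e.hire_year)=4034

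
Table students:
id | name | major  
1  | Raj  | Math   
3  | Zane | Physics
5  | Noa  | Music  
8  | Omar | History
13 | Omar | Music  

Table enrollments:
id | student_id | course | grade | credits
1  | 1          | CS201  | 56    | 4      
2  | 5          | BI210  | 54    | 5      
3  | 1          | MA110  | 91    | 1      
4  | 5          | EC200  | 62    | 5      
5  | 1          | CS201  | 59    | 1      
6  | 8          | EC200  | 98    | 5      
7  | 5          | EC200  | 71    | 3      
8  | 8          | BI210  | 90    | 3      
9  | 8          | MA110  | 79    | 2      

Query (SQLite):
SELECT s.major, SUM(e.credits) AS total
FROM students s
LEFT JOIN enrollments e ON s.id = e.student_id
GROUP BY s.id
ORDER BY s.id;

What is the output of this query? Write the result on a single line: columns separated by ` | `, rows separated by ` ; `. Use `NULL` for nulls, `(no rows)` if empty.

LEFT JOIN keeps every students row; unmatched ones get NULL for enrollments columns.
Group by students.id and compute SUM(e.credits). SUM over an all-NULL group is NULL.
  1: ids {1, 3, 5} → SUM(e.credits)=6
  3: ids {—} → SUM(e.credits)=NULL
  5: ids {2, 4, 7} → SUM(e.credits)=13
  8: ids {6, 8, 9} → SUM(e.credits)=10
  13: ids {—} → SUM(e.credits)=NULL

Math | 6 ; Physics | NULL ; Music | 13 ; History | 10 ; Music | NULL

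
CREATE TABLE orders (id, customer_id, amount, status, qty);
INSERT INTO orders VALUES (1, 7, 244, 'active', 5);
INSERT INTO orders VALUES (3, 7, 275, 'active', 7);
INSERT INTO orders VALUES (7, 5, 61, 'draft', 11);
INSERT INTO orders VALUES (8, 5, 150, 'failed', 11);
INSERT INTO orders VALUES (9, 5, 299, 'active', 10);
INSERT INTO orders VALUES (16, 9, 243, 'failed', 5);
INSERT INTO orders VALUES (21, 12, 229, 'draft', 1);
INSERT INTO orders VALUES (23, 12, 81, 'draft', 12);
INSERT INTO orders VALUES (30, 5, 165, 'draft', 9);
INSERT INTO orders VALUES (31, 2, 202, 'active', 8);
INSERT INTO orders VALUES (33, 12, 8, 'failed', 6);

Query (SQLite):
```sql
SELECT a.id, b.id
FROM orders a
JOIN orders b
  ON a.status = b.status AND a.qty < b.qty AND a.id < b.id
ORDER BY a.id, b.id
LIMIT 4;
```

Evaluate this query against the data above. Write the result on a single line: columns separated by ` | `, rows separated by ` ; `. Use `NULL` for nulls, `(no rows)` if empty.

Pairs (a,b) with same status, a.qty < b.qty, a.id < b.id.
status groups: active:{1,3,9,31} draft:{7,21,23,30} failed:{8,16,33}
Ordered by (a.id, b.id); first 4.

1 | 3 ; 1 | 9 ; 1 | 31 ; 3 | 9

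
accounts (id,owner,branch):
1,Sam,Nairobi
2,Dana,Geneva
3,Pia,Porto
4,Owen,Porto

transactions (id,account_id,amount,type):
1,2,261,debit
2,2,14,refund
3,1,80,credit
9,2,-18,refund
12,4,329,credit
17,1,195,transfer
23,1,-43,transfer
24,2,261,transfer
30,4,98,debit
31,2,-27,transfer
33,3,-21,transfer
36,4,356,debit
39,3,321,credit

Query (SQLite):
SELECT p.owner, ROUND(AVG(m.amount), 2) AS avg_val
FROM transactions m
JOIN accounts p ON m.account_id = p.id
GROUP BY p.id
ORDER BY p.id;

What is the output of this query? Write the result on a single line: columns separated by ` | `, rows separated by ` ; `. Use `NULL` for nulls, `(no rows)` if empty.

Join each transactions row to its accounts via account_id.
Group joined rows by accounts.id; compute ROUND(AVG(m.amount), 2) per group.
  1: ids {3, 17, 23} → ROUND(AVG(m.amount), 2)=77.33
  2: ids {1, 2, 9, 24, 31} → ROUND(AVG(m.amount), 2)=98.2
  3: ids {33, 39} → ROUND(AVG(m.amount), 2)=150
  4: ids {12, 30, 36} → ROUND(AVG(m.amount), 2)=261

Sam | 77.33 ; Dana | 98.2 ; Pia | 150 ; Owen | 261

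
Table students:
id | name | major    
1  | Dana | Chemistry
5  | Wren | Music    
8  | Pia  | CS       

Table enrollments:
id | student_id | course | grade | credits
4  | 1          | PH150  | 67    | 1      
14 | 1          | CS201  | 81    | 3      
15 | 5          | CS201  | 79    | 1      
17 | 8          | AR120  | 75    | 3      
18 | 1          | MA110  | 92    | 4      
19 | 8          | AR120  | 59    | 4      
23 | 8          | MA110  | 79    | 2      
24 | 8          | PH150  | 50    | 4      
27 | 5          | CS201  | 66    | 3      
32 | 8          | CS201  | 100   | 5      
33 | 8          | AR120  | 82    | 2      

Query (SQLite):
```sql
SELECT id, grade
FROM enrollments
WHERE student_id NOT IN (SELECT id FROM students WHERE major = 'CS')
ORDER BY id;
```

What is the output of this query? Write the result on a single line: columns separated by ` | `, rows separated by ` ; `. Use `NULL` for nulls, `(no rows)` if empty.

Inner query: students.id where major = 'CS'.
Outer: keep enrollments rows whose student_id is not in that set.
Inner query → {8}

4 | 67 ; 14 | 81 ; 15 | 79 ; 18 | 92 ; 27 | 66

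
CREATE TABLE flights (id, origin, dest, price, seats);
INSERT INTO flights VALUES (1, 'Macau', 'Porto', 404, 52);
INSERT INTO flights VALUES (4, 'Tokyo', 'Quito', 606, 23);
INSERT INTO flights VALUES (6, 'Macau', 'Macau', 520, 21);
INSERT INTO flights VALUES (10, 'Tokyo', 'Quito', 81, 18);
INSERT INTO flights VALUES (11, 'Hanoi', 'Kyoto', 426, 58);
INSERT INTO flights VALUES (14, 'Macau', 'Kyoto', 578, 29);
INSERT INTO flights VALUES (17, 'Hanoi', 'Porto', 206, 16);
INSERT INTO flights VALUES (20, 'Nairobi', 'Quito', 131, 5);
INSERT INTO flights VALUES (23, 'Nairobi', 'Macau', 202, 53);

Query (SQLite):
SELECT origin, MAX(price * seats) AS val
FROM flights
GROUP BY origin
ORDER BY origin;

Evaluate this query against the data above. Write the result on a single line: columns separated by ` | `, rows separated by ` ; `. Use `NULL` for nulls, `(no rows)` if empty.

For each row compute price * seats.
Group by origin; take MAX of the expression per group.
  Hanoi: ids {11, 17} → MAX(price * seats)=24708
  Macau: ids {1, 6, 14} → MAX(price * seats)=21008
  Nairobi: ids {20, 23} → MAX(price * seats)=10706
  Tokyo: ids {4, 10} → MAX(price * seats)=13938

Hanoi | 24708 ; Macau | 21008 ; Nairobi | 10706 ; Tokyo | 13938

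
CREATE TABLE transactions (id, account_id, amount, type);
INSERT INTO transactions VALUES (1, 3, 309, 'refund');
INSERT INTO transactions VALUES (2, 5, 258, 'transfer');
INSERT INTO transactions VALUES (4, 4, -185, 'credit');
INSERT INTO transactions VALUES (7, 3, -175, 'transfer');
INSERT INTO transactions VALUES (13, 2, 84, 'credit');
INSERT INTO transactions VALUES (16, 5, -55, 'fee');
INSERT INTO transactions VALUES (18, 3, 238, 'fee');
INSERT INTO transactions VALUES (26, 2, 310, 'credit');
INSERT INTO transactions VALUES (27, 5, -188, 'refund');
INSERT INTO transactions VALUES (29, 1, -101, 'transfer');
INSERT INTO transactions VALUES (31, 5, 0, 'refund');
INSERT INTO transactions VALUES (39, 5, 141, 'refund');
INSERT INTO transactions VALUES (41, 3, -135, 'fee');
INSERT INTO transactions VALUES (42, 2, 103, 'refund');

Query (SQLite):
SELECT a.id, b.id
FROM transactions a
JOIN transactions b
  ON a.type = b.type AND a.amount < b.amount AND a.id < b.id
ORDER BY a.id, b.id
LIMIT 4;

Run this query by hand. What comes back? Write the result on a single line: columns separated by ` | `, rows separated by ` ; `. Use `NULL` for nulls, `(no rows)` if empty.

4 | 13 ; 4 | 26 ; 7 | 29 ; 13 | 26

Pairs (a,b) with same type, a.amount < b.amount, a.id < b.id.
type groups: credit:{4,13,26} fee:{16,18,41} refund:{1,27,31,39,42} transfer:{2,7,29}
Ordered by (a.id, b.id); first 4.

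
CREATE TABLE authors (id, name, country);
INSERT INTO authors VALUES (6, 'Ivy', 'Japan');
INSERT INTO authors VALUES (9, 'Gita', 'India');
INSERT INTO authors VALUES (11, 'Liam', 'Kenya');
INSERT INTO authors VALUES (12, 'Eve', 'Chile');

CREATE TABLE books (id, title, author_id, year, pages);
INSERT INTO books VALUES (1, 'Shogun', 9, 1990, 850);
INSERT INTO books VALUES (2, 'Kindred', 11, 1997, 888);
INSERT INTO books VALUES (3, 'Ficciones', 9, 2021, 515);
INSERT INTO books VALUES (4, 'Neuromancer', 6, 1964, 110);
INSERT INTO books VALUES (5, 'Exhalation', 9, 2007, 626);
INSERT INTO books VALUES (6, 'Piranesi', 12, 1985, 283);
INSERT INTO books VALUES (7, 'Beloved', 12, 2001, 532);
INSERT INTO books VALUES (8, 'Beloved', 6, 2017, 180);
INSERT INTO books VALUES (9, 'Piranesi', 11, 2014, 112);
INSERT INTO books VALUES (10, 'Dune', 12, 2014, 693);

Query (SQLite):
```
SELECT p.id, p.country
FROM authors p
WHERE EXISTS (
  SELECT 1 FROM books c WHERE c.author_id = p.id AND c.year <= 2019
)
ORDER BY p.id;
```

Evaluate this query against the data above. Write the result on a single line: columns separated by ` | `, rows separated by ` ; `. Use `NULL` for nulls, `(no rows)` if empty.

For each authors row, check whether any books with matching author_id has year <= 2019.
Keep rows where that is true.

6 | Japan ; 9 | India ; 11 | Kenya ; 12 | Chile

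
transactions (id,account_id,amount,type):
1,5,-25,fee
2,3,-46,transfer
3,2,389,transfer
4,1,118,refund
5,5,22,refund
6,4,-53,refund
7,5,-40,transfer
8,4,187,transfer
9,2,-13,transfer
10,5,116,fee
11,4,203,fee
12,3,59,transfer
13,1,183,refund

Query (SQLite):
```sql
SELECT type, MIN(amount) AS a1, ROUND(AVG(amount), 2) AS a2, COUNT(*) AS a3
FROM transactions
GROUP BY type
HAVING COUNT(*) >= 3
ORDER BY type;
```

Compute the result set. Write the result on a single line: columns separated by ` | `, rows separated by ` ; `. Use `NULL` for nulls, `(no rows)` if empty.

Group transactions by type.
Per group compute: MIN(amount), ROUND(AVG(amount), 2), COUNT(*).
HAVING: drop groups with fewer than 3 rows.
  fee: ids {1, 10, 11} → MIN(amount)=-25, ROUND(AVG(amount), 2)=98, COUNT(*)=3
  refund: ids {4, 5, 6, 13} → MIN(amount)=-53, ROUND(AVG(amount), 2)=67.5, COUNT(*)=4
  transfer: ids {2, 3, 7, 8, 9, 12} → MIN(amount)=-46, ROUND(AVG(amount), 2)=89.33, COUNT(*)=6

fee | -25 | 98 | 3 ; refund | -53 | 67.5 | 4 ; transfer | -46 | 89.33 | 6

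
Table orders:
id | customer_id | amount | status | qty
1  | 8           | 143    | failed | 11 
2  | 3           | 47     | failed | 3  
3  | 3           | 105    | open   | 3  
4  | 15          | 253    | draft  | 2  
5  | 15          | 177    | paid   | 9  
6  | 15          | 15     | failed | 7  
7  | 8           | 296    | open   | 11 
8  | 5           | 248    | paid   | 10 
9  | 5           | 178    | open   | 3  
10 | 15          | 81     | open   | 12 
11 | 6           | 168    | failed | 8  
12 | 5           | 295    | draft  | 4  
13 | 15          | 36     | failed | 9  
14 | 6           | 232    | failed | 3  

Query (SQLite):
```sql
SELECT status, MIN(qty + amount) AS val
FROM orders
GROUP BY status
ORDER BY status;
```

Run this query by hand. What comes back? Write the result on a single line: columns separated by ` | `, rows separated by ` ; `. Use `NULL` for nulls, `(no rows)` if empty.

draft | 255 ; failed | 22 ; open | 93 ; paid | 186

For each row compute qty + amount.
Group by status; take MIN of the expression per group.
  draft: ids {4, 12} → MIN(qty + amount)=255
  failed: ids {1, 2, 6, 11, 13, 14} → MIN(qty + amount)=22
  open: ids {3, 7, 9, 10} → MIN(qty + amount)=93
  paid: ids {5, 8} → MIN(qty + amount)=186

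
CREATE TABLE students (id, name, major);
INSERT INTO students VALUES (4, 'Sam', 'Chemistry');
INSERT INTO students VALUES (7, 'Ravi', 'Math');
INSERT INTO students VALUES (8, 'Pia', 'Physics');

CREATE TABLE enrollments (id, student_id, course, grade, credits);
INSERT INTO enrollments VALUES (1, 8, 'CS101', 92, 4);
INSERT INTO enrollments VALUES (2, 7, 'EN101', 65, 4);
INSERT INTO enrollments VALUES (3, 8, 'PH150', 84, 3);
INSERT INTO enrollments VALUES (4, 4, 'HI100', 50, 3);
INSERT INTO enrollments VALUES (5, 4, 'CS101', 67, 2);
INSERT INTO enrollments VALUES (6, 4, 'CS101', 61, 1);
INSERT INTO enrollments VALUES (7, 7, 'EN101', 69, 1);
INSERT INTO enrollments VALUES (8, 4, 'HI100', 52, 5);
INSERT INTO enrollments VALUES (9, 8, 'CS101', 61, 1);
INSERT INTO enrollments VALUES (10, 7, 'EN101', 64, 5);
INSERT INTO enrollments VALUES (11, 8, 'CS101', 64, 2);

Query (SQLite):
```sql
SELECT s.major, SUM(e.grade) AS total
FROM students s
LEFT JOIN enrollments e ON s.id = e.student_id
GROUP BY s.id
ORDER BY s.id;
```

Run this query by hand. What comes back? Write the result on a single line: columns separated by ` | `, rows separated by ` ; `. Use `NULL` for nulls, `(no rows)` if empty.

LEFT JOIN keeps every students row; unmatched ones get NULL for enrollments columns.
Group by students.id and compute SUM(e.grade). SUM over an all-NULL group is NULL.
  4: ids {4, 5, 6, 8} → SUM(e.grade)=230
  7: ids {2, 7, 10} → SUM(e.grade)=198
  8: ids {1, 3, 9, 11} → SUM(e.grade)=301

Chemistry | 230 ; Math | 198 ; Physics | 301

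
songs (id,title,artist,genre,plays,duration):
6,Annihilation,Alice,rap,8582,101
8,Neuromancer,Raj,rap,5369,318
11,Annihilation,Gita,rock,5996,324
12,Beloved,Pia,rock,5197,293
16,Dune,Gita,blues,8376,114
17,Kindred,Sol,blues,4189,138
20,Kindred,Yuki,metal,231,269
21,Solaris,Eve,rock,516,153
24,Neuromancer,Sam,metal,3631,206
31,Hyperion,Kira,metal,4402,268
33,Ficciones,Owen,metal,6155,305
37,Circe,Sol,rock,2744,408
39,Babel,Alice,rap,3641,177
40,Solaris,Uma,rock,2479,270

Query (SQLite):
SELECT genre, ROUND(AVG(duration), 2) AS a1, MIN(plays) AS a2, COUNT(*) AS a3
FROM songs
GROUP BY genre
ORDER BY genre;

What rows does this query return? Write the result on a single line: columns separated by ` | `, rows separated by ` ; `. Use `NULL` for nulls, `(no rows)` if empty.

Group songs by genre.
Per group compute: ROUND(AVG(duration), 2), MIN(plays), COUNT(*).
  blues: ids {16, 17} → ROUND(AVG(duration), 2)=126, MIN(plays)=4189, COUNT(*)=2
  metal: ids {20, 24, 31, 33} → ROUND(AVG(duration), 2)=262, MIN(plays)=231, COUNT(*)=4
  rap: ids {6, 8, 39} → ROUND(AVG(duration), 2)=198.67, MIN(plays)=3641, COUNT(*)=3
  rock: ids {11, 12, 21, 37, 40} → ROUND(AVG(duration), 2)=289.6, MIN(plays)=516, COUNT(*)=5

blues | 126 | 4189 | 2 ; metal | 262 | 231 | 4 ; rap | 198.67 | 3641 | 3 ; rock | 289.6 | 516 | 5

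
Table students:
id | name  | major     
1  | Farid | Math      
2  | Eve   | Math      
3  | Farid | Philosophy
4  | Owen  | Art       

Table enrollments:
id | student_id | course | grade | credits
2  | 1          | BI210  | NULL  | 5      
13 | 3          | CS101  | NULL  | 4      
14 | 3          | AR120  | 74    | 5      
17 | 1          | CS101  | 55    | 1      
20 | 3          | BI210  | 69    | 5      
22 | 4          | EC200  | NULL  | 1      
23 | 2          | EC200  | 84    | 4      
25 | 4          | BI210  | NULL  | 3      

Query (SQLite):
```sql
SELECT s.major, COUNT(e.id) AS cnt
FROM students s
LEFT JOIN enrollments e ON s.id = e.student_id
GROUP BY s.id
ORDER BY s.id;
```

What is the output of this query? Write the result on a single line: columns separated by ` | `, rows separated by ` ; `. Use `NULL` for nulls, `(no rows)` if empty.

Math | 2 ; Math | 1 ; Philosophy | 3 ; Art | 2

LEFT JOIN keeps every students row; unmatched ones get NULL for enrollments columns.
Group by students.id and compute COUNT(e.id). COUNT(col) of an all-NULL group is 0.
  1: ids {2, 17} → COUNT(e.id)=2
  2: ids {23} → COUNT(e.id)=1
  3: ids {13, 14, 20} → COUNT(e.id)=3
  4: ids {22, 25} → COUNT(e.id)=2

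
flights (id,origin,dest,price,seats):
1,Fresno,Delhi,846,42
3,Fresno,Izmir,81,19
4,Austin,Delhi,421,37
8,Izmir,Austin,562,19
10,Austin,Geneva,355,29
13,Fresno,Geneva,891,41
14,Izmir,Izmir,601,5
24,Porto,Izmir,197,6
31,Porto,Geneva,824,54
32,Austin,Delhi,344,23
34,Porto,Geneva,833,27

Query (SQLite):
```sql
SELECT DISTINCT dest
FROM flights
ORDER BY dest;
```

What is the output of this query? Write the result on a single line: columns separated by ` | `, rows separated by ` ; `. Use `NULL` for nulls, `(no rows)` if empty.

Austin ; Delhi ; Geneva ; Izmir

Collect distinct dest values from flights.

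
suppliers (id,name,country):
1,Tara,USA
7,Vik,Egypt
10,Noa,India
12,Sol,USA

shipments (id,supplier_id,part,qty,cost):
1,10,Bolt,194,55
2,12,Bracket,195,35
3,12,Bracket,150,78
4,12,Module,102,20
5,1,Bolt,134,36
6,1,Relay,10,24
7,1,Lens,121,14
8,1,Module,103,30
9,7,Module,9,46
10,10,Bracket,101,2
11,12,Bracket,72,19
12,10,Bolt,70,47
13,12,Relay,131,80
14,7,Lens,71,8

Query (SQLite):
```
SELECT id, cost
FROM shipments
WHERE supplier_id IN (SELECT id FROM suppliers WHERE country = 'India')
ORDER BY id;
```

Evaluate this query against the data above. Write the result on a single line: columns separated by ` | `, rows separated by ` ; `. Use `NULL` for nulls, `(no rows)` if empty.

Inner query: suppliers.id where country = 'India'.
Outer: keep shipments rows whose supplier_id is in that set.
Inner query → {10}

1 | 55 ; 10 | 2 ; 12 | 47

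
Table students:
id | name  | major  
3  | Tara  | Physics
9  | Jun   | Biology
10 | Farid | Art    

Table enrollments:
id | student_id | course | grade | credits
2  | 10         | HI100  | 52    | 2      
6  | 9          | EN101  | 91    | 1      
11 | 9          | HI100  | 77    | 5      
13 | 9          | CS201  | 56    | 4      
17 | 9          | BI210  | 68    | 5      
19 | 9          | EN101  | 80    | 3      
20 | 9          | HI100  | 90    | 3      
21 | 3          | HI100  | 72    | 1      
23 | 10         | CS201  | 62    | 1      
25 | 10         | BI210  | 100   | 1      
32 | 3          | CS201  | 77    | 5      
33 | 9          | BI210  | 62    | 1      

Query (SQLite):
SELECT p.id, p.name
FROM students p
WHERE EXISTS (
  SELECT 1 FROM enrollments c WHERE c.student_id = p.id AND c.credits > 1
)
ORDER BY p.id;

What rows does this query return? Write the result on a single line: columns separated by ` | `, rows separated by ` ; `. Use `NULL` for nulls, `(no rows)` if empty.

3 | Tara ; 9 | Jun ; 10 | Farid

For each students row, check whether any enrollments with matching student_id has credits > 1.
Keep rows where that is true.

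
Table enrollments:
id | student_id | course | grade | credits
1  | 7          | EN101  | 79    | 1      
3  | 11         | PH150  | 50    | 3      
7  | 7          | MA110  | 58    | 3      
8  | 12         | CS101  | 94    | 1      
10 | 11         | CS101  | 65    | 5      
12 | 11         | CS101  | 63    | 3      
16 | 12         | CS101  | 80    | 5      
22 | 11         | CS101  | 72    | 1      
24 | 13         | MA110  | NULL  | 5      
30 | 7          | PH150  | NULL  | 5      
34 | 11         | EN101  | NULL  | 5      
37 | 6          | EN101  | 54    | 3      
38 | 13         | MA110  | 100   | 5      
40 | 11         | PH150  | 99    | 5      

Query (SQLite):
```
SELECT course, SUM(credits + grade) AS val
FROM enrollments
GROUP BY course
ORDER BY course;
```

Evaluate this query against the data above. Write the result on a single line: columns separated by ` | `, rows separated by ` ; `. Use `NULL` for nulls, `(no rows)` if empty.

CS101 | 389 ; EN101 | 137 ; MA110 | 166 ; PH150 | 157

For each row compute credits + grade.
Group by course; take SUM of the expression per group.
  CS101: ids {8, 10, 12, 16, 22} → SUM(credits + grade)=389
  EN101: ids {1, 34, 37} → SUM(credits + grade)=137
  MA110: ids {7, 24, 38} → SUM(credits + grade)=166
  PH150: ids {3, 30, 40} → SUM(credits + grade)=157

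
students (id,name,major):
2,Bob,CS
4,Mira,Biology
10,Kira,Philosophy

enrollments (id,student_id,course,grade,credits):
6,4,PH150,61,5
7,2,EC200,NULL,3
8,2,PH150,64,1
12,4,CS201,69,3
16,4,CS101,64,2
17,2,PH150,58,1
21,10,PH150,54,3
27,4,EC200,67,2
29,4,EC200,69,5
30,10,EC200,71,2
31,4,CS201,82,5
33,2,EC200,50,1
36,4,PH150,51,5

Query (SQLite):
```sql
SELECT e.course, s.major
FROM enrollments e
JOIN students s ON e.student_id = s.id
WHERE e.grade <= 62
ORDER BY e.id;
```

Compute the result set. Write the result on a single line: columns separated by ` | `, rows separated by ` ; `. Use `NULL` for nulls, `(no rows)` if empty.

Each enrollments row matches the students row where student_id = students.id.
Then keep rows with e.grade <= 62.

PH150 | Biology ; PH150 | CS ; PH150 | Philosophy ; EC200 | CS ; PH150 | Biology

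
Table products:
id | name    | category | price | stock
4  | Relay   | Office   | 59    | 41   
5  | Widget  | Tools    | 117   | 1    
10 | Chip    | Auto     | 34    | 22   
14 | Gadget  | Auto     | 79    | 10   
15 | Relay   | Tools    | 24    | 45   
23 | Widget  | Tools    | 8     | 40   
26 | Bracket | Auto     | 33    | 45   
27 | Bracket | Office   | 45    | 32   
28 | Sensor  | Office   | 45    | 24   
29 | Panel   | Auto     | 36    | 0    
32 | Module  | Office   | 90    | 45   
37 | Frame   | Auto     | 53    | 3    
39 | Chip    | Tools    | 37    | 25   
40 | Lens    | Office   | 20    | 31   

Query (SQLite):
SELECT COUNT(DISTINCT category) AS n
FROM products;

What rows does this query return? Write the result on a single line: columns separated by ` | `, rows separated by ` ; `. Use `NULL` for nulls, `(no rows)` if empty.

3

Count distinct non-NULL category values.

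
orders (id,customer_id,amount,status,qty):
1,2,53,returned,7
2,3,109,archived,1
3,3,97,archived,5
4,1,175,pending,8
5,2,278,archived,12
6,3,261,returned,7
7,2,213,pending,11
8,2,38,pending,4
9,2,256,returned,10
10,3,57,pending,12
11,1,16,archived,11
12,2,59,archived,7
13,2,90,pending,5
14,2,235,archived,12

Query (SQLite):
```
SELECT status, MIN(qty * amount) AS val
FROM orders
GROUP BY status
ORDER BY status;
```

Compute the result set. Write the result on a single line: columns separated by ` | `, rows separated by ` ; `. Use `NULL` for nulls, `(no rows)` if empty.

archived | 109 ; pending | 152 ; returned | 371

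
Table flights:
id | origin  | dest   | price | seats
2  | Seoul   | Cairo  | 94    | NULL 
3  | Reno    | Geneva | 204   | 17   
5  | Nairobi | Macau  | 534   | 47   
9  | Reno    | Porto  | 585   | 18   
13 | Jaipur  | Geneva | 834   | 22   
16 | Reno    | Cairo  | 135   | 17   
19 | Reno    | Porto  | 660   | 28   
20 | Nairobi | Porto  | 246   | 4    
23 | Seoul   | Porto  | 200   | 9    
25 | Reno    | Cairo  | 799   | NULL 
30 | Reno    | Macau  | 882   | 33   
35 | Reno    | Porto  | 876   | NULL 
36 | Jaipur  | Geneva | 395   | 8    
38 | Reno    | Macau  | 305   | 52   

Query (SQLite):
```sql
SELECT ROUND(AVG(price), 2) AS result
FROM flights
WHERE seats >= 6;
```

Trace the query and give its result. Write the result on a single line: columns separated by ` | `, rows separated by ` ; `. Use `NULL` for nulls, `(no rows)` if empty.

473.4

Rows where seats >= 6 → price values: [204, 534, 585, 834, 135, 660, 200, 882, 395, 305].
AVG = 4734 / 10 (rounded to 2 dp).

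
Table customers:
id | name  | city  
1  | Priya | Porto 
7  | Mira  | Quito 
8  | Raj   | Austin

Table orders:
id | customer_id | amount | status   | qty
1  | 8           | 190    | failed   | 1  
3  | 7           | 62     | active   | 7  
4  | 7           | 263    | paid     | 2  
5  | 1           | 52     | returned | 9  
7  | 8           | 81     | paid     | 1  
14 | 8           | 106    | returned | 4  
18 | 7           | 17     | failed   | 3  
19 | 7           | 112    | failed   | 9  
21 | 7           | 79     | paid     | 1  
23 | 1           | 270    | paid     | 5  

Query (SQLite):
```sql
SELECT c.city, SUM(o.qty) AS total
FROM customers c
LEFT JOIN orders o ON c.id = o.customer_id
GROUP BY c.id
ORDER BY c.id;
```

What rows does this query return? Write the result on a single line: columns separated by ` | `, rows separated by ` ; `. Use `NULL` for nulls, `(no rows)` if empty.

Porto | 14 ; Quito | 22 ; Austin | 6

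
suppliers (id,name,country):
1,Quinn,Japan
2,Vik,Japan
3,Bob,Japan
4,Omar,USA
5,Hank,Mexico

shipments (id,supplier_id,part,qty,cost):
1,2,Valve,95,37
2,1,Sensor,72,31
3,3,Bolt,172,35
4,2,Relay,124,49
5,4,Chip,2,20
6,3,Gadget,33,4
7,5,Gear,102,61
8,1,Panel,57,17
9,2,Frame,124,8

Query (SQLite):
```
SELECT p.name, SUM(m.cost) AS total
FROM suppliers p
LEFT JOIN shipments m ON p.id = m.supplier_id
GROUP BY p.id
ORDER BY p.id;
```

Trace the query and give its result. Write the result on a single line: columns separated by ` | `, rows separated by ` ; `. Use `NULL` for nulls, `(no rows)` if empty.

LEFT JOIN keeps every suppliers row; unmatched ones get NULL for shipments columns.
Group by suppliers.id and compute SUM(m.cost). SUM over an all-NULL group is NULL.
  1: ids {2, 8} → SUM(m.cost)=48
  2: ids {1, 4, 9} → SUM(m.cost)=94
  3: ids {3, 6} → SUM(m.cost)=39
  4: ids {5} → SUM(m.cost)=20
  5: ids {7} → SUM(m.cost)=61

Quinn | 48 ; Vik | 94 ; Bob | 39 ; Omar | 20 ; Hank | 61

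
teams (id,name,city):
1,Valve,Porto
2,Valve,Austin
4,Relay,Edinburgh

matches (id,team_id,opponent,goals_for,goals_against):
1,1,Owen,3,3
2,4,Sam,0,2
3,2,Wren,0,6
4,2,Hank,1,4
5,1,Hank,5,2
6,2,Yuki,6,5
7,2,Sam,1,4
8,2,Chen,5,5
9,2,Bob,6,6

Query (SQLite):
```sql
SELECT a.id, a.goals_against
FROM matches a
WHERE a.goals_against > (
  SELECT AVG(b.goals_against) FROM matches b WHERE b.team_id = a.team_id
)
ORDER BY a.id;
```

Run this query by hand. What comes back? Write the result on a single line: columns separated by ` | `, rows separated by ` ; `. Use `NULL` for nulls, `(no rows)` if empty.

1 | 3 ; 3 | 6 ; 9 | 6

For each matches row a, compute AVG(goals_against) over rows sharing a.team_id.
Keep row a if a.goals_against > that per-group AVG.
  team_id=1: AVG(goals_against) = 2.5
  team_id=2: AVG(goals_against) = 5.0
  team_id=4: AVG(goals_against) = 2.0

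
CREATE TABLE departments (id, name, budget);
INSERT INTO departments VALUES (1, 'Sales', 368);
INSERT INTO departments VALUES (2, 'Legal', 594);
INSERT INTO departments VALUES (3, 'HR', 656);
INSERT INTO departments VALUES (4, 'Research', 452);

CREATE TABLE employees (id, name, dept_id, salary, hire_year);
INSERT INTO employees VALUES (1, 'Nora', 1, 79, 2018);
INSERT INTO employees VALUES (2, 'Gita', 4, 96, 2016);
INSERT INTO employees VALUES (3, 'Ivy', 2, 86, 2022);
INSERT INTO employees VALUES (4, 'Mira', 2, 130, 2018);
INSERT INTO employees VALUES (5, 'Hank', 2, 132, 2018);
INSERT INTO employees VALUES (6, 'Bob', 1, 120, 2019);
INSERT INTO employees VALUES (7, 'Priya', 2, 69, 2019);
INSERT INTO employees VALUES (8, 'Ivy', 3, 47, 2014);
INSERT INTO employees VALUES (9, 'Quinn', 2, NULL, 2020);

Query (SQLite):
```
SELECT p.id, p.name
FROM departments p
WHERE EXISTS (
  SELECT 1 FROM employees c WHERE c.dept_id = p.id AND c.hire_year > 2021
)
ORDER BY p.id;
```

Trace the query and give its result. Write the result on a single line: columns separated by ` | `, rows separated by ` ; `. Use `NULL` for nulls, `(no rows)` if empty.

2 | Legal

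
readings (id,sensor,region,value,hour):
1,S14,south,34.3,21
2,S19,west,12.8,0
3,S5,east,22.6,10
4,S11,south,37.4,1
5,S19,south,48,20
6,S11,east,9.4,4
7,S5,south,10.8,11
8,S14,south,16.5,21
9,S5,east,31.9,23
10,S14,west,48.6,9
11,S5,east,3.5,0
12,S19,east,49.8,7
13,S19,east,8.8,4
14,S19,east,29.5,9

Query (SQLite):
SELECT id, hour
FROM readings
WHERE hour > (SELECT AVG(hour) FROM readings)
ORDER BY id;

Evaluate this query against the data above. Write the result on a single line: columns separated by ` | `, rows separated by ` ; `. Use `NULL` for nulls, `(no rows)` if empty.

1 | 21 ; 5 | 20 ; 7 | 11 ; 8 | 21 ; 9 | 23

Scalar subquery: AVG(hour) over all readings rows = 10.0.
Keep rows where hour > that value.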